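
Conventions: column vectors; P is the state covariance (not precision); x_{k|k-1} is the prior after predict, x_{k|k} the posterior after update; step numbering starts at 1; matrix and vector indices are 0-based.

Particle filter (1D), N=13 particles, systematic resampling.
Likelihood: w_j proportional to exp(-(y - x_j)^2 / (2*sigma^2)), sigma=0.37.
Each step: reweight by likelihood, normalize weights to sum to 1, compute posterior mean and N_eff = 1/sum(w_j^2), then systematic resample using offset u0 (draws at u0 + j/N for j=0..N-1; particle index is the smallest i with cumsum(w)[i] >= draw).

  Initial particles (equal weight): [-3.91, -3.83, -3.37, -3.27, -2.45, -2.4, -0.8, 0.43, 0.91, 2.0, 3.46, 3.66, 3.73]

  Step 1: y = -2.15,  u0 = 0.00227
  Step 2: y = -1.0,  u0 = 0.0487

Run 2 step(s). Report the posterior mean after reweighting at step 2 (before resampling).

post_mean = -2.4186

step 1: w=[0.0000, 0.0000, 0.0028, 0.0067, 0.4700, 0.5196, 0.0008, 0.0000, 0.0000, 0.0000, 0.0000, 0.0000, 0.0000]  mean=-2.4308  Neff=2.0369  idx=[2, 4, 4, 4, 4, 4, 4, 5, 5, 5, 5, 5, 5]
step 2: w=[0.0000, 0.0621, 0.0621, 0.0621, 0.0621, 0.0621, 0.0621, 0.1045, 0.1045, 0.1045, 0.1045, 0.1045, 0.1045]  mean=-2.4186  Neff=11.2700  idx=[1, 3, 4, 5, 6, 7, 8, 9, 9, 10, 11, 11, 12]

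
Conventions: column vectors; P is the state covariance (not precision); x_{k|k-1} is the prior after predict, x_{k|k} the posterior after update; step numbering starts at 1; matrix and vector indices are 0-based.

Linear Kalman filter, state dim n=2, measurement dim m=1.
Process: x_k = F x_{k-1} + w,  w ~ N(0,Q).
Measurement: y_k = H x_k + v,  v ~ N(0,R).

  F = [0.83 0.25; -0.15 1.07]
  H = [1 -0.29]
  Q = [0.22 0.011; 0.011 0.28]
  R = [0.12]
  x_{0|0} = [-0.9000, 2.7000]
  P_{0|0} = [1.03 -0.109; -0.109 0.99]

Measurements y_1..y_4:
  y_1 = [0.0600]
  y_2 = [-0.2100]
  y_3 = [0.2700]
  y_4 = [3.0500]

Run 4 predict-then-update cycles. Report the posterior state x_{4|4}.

step 1: x^-=[-0.0720, 3.0240]  P^-=[0.9462 0.0549; 0.0549 1.4716]  S=[1.1581]  K=[0.8033; -0.3211]  nu=[1.0090]  x^+=[0.7385, 2.7000]  P^+=[0.1989 0.3536; 0.3536 1.3522]
step 2: x^-=[1.2879, 2.7782]  P^-=[0.5883 0.6487; 0.6487 1.7191]  S=[0.4766]  K=[0.8396; 0.3151]  nu=[-0.6922]  x^+=[0.7067, 2.5601]  P^+=[0.2523 0.5226; 0.5226 1.6718]
step 3: x^-=[1.2266, 2.6333]  P^-=[0.7152 0.8713; 0.8713 2.0319]  S=[0.5007]  K=[0.9237; 0.5633]  nu=[-0.1929]  x^+=[1.0484, 2.5246]  P^+=[0.2880 0.6108; 0.6108 1.8730]
step 4: x^-=[1.5013, 2.5441]  P^-=[0.7889 0.9957; 0.9957 2.2348]  S=[0.5194]  K=[0.9630; 0.6693]  nu=[2.2865]  x^+=[3.7033, 4.0744]  P^+=[0.3072 0.6610; 0.6610 2.0022]

x_post = [3.7033, 4.0744]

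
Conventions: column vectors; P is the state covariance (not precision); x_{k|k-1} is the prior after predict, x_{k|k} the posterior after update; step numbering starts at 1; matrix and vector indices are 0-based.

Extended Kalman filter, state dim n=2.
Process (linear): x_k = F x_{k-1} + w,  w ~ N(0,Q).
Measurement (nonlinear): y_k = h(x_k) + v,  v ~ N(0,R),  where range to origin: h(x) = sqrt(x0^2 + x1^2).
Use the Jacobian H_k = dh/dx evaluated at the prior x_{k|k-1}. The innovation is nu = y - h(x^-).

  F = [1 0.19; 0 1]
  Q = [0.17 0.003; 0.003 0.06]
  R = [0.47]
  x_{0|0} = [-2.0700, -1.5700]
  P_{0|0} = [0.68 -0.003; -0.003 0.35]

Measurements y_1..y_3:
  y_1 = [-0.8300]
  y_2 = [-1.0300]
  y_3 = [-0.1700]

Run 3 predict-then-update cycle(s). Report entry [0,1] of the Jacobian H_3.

step 1: x^-=[-2.3683, -1.5700]  P^-=[0.8615 0.0665; 0.0665 0.4100]  H_jac=[-0.8335 -0.5525]  S=[1.2549]  K=[-0.6015; -0.2247]  nu=[-3.6714]  x^+=[-0.1600, -0.7451]  P^+=[0.4075 -0.1031; -0.1031 0.3466]
step 2: x^-=[-0.3016, -0.7451]  P^-=[0.5508 -0.0342; -0.0342 0.4066]  H_jac=[-0.3752 -0.9269]  S=[0.8731]  K=[-0.2004; -0.4170]  nu=[-1.8338]  x^+=[0.0659, 0.0196]  P^+=[0.5158 -0.1072; -0.1072 0.2548]
step 3: x^-=[0.0696, 0.0196]  P^-=[0.6543 -0.0558; -0.0558 0.3148]  H_jac=[0.9625 0.2713]  S=[1.0702]  K=[0.5743; 0.0296]  nu=[-0.2423]  x^+=[-0.0696, 0.0124]  P^+=[0.3013 -0.0740; -0.0740 0.3139]

H_jac[0,1] = 0.2713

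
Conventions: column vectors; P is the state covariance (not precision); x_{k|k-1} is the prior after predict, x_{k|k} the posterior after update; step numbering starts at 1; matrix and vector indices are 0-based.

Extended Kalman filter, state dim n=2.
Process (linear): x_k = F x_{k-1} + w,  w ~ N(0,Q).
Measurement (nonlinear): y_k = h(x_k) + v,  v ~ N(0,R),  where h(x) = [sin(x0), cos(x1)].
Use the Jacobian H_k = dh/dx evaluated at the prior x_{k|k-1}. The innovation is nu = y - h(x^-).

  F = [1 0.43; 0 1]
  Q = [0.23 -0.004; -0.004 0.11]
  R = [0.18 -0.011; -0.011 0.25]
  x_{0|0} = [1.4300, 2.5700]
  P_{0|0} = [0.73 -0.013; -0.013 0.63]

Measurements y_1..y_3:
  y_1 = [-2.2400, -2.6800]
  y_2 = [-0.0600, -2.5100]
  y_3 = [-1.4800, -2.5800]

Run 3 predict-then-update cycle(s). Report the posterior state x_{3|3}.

x_post = [5.5134, 3.0032]

step 1: x^-=[2.5351, 2.5700]  P^-=[1.0653 0.2539; 0.2539 0.7400]  H_jac=[-0.8217 0.0000; 0.0000 -0.5410]  S=[0.8992 0.1019; 0.1019 0.4666]  K=[-0.9639 -0.0840; -0.1382 -0.8278]  nu=[-2.8100, -1.8390]  x^+=[5.3981, 4.4808]  P^+=[0.2100 0.0192; 0.0192 0.3798]
step 2: x^-=[7.3248, 4.4808]  P^-=[0.5268 0.1785; 0.1785 0.4898]  H_jac=[0.5048 0.0000; 0.0000 0.9733]  S=[0.3142 0.0767; 0.0767 0.7140]  K=[0.8080 0.1565; 0.1271 0.6540]  nu=[-0.9232, -2.2805]  x^+=[6.2219, 2.8720]  P^+=[0.2847 0.0311; 0.0311 0.1666]
step 3: x^-=[7.4568, 2.8720]  P^-=[0.5722 0.0987; 0.0987 0.2766]  H_jac=[0.3868 0.0000; 0.0000 -0.2664]  S=[0.2656 -0.0212; -0.0212 0.2696]  K=[0.8307 -0.0323; 0.1227 -0.2636]  nu=[-2.4022, -1.6161]  x^+=[5.5134, 3.0032]  P^+=[0.3875 0.0646; 0.0646 0.2525]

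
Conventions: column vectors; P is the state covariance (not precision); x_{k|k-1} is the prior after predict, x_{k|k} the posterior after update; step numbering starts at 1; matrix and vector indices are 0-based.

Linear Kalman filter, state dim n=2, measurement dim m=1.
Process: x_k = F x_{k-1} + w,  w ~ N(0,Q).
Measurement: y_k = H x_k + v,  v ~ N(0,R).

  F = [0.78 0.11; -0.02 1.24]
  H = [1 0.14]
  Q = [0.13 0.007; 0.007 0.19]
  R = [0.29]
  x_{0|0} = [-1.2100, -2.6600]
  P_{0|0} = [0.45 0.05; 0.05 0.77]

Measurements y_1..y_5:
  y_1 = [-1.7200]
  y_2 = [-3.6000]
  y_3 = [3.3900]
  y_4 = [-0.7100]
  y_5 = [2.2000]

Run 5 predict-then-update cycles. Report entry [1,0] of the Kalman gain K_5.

K[1,0] = 1.3843

step 1: x^-=[-1.2364, -3.2742]  P^-=[0.4217 0.1533; 0.1533 1.3717]  S=[0.7815]  K=[0.5670; 0.4418]  nu=[-0.0252]  x^+=[-1.2507, -3.2853]  P^+=[0.1704 -0.0425; -0.0425 1.2191]
step 2: x^-=[-1.3369, -4.0488]  P^-=[0.2411 0.1296; 0.1296 2.0666]  S=[0.6079]  K=[0.4265; 0.6891]  nu=[-1.6962]  x^+=[-2.0603, -5.2177]  P^+=[0.1306 -0.0491; -0.0491 1.7780]
step 3: x^-=[-2.1810, -6.4287]  P^-=[0.2225 0.2001; 0.2001 2.9263]  S=[0.6259]  K=[0.4003; 0.9743]  nu=[6.4710]  x^+=[0.4092, -0.1242]  P^+=[0.1222 -0.0440; -0.0440 2.3322]
step 4: x^-=[0.3055, -0.1622]  P^-=[0.2250 0.2808; 0.2808 3.7782]  S=[0.6677]  K=[0.3959; 1.2127]  nu=[-0.9928]  x^+=[-0.0876, -1.3661]  P^+=[0.1204 -0.0398; -0.0398 2.7963]
step 5: x^-=[-0.2186, -1.6922]  P^-=[0.2302 0.3481; 0.3481 4.4916]  S=[0.7058]  K=[0.3953; 1.3843]  nu=[2.6555]  x^+=[0.8311, 1.9836]  P^+=[0.1200 -0.0381; -0.0381 3.1392]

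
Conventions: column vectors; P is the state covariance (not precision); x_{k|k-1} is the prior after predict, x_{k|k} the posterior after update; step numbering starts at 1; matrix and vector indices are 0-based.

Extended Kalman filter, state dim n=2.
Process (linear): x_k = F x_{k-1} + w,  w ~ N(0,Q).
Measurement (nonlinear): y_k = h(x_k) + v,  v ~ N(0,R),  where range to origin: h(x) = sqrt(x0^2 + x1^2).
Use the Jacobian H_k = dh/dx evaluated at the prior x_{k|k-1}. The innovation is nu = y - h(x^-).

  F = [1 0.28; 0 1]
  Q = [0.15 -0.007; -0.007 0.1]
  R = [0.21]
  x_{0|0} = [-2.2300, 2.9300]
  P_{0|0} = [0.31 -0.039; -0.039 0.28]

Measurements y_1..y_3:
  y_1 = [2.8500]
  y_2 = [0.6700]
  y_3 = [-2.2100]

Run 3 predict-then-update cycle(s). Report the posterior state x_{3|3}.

step 1: x^-=[-1.4096, 2.9300]  P^-=[0.4601 0.0324; 0.0324 0.3800]  H_jac=[-0.4335 0.9011]  S=[0.5797]  K=[-0.2937; 0.5664]  nu=[-0.4014]  x^+=[-1.2917, 2.7026]  P^+=[0.4101 0.1289; 0.1289 0.1940]
step 2: x^-=[-0.5350, 2.7026]  P^-=[0.6475 0.1762; 0.1762 0.2940]  H_jac=[-0.1942 0.9810]  S=[0.4502]  K=[0.1046; 0.5646]  nu=[-2.0850]  x^+=[-0.7531, 1.5254]  P^+=[0.6425 0.1496; 0.1496 0.1505]
step 3: x^-=[-0.3260, 1.5254]  P^-=[0.8881 0.1847; 0.1847 0.2505]  H_jac=[-0.2090 0.9779]  S=[0.4128]  K=[-0.0120; 0.4998]  nu=[-3.7698]  x^+=[-0.2807, -0.3589]  P^+=[0.8880 0.1872; 0.1872 0.1473]

x_post = [-0.2807, -0.3589]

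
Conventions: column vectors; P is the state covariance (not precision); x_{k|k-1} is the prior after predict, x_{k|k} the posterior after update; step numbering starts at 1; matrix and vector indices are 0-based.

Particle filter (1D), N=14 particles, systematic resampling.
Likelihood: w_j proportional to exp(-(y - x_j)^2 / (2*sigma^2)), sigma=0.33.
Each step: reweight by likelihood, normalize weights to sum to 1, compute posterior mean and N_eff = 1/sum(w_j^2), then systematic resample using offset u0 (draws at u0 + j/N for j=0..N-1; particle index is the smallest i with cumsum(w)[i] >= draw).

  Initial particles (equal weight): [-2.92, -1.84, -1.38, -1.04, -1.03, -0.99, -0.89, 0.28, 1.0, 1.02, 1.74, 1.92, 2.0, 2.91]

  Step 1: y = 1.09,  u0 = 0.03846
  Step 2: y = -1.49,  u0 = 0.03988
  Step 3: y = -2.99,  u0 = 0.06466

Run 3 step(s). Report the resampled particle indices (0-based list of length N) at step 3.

resampled_idx = [0, 1, 2, 3, 3, 4, 5, 6, 6, 7, 8, 10, 12, 13]

step 1: w=[0.0000, 0.0000, 0.0000, 0.0000, 0.0000, 0.0000, 0.0000, 0.0224, 0.4382, 0.4447, 0.0654, 0.0192, 0.0102, 0.0000]  mean=1.0690  Neff=2.5316  idx=[8, 8, 8, 8, 8, 8, 9, 9, 9, 9, 9, 9, 9, 10]
step 2: w=[0.0959, 0.0959, 0.0959, 0.0959, 0.0959, 0.0959, 0.0606, 0.0606, 0.0606, 0.0606, 0.0606, 0.0606, 0.0606, 0.0000]  mean=1.0085  Neff=12.3526  idx=[0, 1, 1, 2, 3, 4, 4, 5, 6, 7, 8, 10, 11, 12]
step 3: w=[0.0919, 0.0919, 0.0919, 0.0919, 0.0919, 0.0919, 0.0919, 0.0919, 0.0441, 0.0441, 0.0441, 0.0441, 0.0441, 0.0441]  mean=1.0053  Neff=12.6147  idx=[0, 1, 2, 3, 3, 4, 5, 6, 6, 7, 8, 10, 12, 13]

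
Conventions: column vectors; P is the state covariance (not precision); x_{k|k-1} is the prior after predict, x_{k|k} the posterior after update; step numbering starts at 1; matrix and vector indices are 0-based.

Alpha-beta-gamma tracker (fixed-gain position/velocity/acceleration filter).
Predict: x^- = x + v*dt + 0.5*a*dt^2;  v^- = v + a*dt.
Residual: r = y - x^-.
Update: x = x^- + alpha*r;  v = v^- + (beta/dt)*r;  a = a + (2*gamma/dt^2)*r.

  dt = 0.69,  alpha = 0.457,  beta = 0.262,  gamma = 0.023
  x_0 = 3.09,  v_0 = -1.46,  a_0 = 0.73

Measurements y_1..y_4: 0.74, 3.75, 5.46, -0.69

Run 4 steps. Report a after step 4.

a_post = 0.6081

step 1: x_pred=2.2564  r=-1.5164  x^+=1.5634  v^+=-1.5321  a^+=0.5835
step 2: x_pred=0.6452  r=3.1048  x^+=2.0641  v^+=0.0495  a^+=0.8835
step 3: x_pred=2.3085  r=3.1515  x^+=3.7487  v^+=1.8557  a^+=1.1880
step 4: x_pred=5.3120  r=-6.0020  x^+=2.5691  v^+=0.3964  a^+=0.6081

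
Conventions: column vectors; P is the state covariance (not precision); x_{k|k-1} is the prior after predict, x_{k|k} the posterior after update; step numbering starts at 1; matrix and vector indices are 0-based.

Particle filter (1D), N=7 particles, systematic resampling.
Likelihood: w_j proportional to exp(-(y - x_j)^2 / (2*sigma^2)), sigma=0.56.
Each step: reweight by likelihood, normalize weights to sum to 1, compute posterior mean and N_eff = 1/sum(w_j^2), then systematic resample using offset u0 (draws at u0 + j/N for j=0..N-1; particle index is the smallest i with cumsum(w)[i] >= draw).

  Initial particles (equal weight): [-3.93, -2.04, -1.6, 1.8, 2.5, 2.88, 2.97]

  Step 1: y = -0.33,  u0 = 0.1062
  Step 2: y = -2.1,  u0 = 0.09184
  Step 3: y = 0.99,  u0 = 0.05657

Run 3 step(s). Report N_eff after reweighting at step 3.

step 1: w=[0.0000, 0.1091, 0.8825, 0.0083, 0.0000, 0.0000, 0.0000]  mean=-1.6195  Neff=1.2645  idx=[1, 2, 2, 2, 2, 2, 2]
step 2: w=[0.1980, 0.1337, 0.1337, 0.1337, 0.1337, 0.1337, 0.1337]  mean=-1.6871  Neff=6.8304  idx=[0, 1, 2, 3, 4, 5, 6]
step 3: w=[0.0032, 0.1661, 0.1661, 0.1661, 0.1661, 0.1661, 0.1661]  mean=-1.6014  Neff=6.0385  idx=[1, 2, 3, 3, 4, 5, 6]

N_eff = 6.0385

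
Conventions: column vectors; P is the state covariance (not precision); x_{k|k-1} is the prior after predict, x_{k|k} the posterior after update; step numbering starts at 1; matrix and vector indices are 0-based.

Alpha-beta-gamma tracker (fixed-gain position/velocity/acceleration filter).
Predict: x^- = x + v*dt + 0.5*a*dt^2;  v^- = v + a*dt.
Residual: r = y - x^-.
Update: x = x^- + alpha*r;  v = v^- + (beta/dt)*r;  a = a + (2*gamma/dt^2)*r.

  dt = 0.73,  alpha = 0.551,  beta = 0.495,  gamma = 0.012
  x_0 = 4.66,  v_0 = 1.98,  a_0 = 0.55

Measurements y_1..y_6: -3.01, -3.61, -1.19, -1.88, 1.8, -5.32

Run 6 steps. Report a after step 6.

a_post = 0.2388

step 1: x_pred=6.2519  r=-9.2619  x^+=1.1486  v^+=-3.8989  a^+=0.1329
step 2: x_pred=-1.6622  r=-1.9478  x^+=-2.7354  v^+=-5.1227  a^+=0.0451
step 3: x_pred=-6.4629  r=5.2729  x^+=-3.5575  v^+=-1.5142  a^+=0.2826
step 4: x_pred=-4.5876  r=2.7076  x^+=-3.0957  v^+=0.5281  a^+=0.4046
step 5: x_pred=-2.6024  r=4.4024  x^+=-0.1767  v^+=3.8086  a^+=0.6028
step 6: x_pred=2.7642  r=-8.0842  x^+=-1.6902  v^+=-1.2331  a^+=0.2388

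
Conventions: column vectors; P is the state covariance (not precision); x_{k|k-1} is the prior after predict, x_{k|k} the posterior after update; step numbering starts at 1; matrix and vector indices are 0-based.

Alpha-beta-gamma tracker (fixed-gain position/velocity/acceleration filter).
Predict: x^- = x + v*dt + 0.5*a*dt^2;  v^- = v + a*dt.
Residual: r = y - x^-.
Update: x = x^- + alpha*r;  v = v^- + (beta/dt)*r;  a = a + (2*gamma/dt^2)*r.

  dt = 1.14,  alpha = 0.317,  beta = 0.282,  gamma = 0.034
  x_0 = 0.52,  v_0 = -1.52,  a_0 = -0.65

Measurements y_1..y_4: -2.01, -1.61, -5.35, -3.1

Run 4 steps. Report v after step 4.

v_post = -1.4238

step 1: x_pred=-1.6352  r=-0.3748  x^+=-1.7540  v^+=-2.3537  a^+=-0.6696
step 2: x_pred=-4.8723  r=3.2623  x^+=-3.8382  v^+=-2.3101  a^+=-0.4989
step 3: x_pred=-6.7959  r=1.4459  x^+=-6.3375  v^+=-2.5212  a^+=-0.4233
step 4: x_pred=-9.4867  r=6.3867  x^+=-7.4621  v^+=-1.4238  a^+=-0.0891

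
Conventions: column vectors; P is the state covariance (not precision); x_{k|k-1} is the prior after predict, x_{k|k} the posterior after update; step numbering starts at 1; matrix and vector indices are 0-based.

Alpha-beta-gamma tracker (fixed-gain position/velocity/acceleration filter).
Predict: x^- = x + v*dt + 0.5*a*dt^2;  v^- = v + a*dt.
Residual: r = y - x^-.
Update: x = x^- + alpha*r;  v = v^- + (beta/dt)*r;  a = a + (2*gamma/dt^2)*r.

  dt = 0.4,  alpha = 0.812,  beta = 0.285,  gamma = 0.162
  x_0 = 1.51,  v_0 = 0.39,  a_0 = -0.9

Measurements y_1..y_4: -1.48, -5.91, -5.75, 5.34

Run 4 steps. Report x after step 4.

x_post = 2.2170

step 1: x_pred=1.5940  r=-3.0740  x^+=-0.9021  v^+=-2.1602  a^+=-7.1248
step 2: x_pred=-2.3362  r=-3.5738  x^+=-5.2381  v^+=-7.5565  a^+=-14.3619
step 3: x_pred=-9.4097  r=3.6597  x^+=-6.4380  v^+=-10.6937  a^+=-6.9510
step 4: x_pred=-11.2716  r=16.6116  x^+=2.2170  v^+=-1.6384  a^+=26.6875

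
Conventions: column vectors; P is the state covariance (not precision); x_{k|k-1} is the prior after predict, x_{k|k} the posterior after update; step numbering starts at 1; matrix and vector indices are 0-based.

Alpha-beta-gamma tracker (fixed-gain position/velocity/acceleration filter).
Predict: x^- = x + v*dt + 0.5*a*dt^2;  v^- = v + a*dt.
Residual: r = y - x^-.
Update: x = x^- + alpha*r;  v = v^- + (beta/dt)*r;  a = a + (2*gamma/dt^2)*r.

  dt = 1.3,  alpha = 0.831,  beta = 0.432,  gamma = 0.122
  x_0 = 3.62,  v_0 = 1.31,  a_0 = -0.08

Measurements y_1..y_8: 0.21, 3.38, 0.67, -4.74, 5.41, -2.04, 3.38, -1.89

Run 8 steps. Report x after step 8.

step 1: x_pred=5.2554  r=-5.0454  x^+=1.0627  v^+=-0.4706  a^+=-0.8084
step 2: x_pred=-0.2323  r=3.6123  x^+=2.7695  v^+=-0.3212  a^+=-0.2869
step 3: x_pred=2.1095  r=-1.4395  x^+=0.9133  v^+=-1.1726  a^+=-0.4947
step 4: x_pred=-1.0291  r=-3.7109  x^+=-4.1129  v^+=-3.0489  a^+=-1.0305
step 5: x_pred=-8.9472  r=14.3572  x^+=2.9836  v^+=0.3824  a^+=1.0424
step 6: x_pred=4.3616  r=-6.4016  x^+=-0.9581  v^+=-0.3898  a^+=0.1181
step 7: x_pred=-1.3651  r=4.7451  x^+=2.5781  v^+=1.3406  a^+=0.8032
step 8: x_pred=4.9995  r=-6.8895  x^+=-0.7257  v^+=0.0953  a^+=-0.1915

x_post = -0.7257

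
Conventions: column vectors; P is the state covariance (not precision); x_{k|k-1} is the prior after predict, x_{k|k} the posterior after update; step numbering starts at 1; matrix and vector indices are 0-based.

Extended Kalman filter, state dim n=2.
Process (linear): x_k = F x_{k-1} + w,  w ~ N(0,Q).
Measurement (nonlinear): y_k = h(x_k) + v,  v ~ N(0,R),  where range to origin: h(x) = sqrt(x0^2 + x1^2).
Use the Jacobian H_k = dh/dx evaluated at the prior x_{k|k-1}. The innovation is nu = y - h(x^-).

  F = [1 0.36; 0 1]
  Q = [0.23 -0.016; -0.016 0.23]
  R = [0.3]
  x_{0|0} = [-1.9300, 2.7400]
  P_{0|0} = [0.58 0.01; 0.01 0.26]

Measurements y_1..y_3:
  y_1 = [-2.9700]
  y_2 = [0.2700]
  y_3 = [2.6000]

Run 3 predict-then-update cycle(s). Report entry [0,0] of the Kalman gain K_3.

step 1: x^-=[-0.9436, 2.7400]  P^-=[0.8509 0.0876; 0.0876 0.4900]  H_jac=[-0.3256 0.9455]  S=[0.7743]  K=[-0.2508; 0.5615]  nu=[-5.8679]  x^+=[0.5283, -0.5548]  P^+=[0.8022 0.1967; 0.1967 0.2459]
step 2: x^-=[0.3286, -0.5548]  P^-=[1.2056 0.2692; 0.2692 0.4759]  H_jac=[0.5097 -0.8604]  S=[0.7294]  K=[0.5249; -0.3733]  nu=[-0.3748]  x^+=[0.1319, -0.4149]  P^+=[1.0046 0.4121; 0.4121 0.3743]
step 3: x^-=[-0.0175, -0.4149]  P^-=[1.5799 0.5308; 0.5308 0.6043]  H_jac=[-0.0421 -0.9991]  S=[0.9506]  K=[-0.6278; -0.6586]  nu=[2.1848]  x^+=[-1.3891, -1.8537]  P^+=[1.2052 0.1378; 0.1378 0.1919]

K[0,0] = -0.6278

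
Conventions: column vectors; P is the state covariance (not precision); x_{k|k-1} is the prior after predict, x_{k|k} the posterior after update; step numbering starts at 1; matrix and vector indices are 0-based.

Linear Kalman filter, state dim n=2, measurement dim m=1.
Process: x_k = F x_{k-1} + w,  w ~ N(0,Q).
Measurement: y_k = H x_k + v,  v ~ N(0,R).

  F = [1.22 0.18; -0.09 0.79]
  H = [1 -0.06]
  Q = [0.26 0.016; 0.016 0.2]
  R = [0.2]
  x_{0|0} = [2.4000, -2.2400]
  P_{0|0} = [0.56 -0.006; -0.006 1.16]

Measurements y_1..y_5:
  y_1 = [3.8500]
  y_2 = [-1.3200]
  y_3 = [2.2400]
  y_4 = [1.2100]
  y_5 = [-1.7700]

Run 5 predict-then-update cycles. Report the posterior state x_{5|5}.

x_post = [-1.0338, -1.7952]

step 1: x^-=[2.5248, -1.9856]  P^-=[1.1285 0.1138; 0.1138 0.9293]  S=[1.3181]  K=[0.8509; 0.0440]  nu=[1.2061]  x^+=[3.5511, -1.9325]  P^+=[0.1740 0.0644; 0.0644 0.9268]
step 2: x^-=[3.9844, -1.8463]  P^-=[0.5774 0.1897; 0.1897 0.7707]  S=[0.7574]  K=[0.7473; 0.1894]  nu=[-5.4152]  x^+=[-0.0623, -2.8721]  P^+=[0.1544 0.0825; 0.0825 0.7435]
step 3: x^-=[-0.5930, -2.2634]  P^-=[0.5501 0.1829; 0.1829 0.6535]  S=[0.7305]  K=[0.7380; 0.1967]  nu=[2.6972]  x^+=[1.3976, -1.7327]  P^+=[0.1522 0.0769; 0.0769 0.6252]
step 4: x^-=[1.3932, -1.4946]  P^-=[0.5406 0.1610; 0.1610 0.5805]  S=[0.7233]  K=[0.7340; 0.1745]  nu=[-0.2729]  x^+=[1.1929, -1.5422]  P^+=[0.1509 0.0684; 0.0684 0.5585]
step 5: x^-=[1.1778, -1.3257]  P^-=[0.5327 0.1437; 0.1437 0.5401]  S=[0.7174]  K=[0.7305; 0.1551]  nu=[-3.0273]  x^+=[-1.0338, -1.7952]  P^+=[0.1499 0.0624; 0.0624 0.5228]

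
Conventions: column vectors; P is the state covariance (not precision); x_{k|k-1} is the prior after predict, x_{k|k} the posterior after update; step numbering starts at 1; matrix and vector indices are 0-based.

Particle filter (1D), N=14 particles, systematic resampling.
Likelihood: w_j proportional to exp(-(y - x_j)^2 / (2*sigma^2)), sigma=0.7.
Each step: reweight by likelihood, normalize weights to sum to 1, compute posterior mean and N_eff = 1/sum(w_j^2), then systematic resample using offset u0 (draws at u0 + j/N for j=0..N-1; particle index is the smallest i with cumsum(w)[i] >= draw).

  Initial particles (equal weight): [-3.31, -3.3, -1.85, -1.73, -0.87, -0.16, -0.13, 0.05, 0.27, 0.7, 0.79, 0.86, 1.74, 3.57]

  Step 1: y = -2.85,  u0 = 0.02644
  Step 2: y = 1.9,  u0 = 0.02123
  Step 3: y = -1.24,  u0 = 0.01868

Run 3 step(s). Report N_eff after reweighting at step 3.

N_eff = 13.9513

step 1: w=[0.3538, 0.3571, 0.1583, 0.1221, 0.0080, 0.0003, 0.0002, 0.0001, 0.0000, 0.0000, 0.0000, 0.0000, 0.0000, 0.0000]  mean=-2.8609  Neff=3.4156  idx=[0, 0, 0, 0, 0, 1, 1, 1, 1, 1, 2, 2, 3, 3]
step 2: w=[0.0000, 0.0000, 0.0000, 0.0000, 0.0000, 0.0000, 0.0000, 0.0000, 0.0000, 0.0000, 0.1441, 0.1441, 0.3559, 0.3559]  mean=-1.7646  Neff=3.3919  idx=[10, 10, 11, 11, 12, 12, 12, 12, 12, 13, 13, 13, 13, 13]
step 3: w=[0.0648, 0.0648, 0.0648, 0.0648, 0.0741, 0.0741, 0.0741, 0.0741, 0.0741, 0.0741, 0.0741, 0.0741, 0.0741, 0.0741]  mean=-1.7611  Neff=13.9513  idx=[0, 1, 2, 3, 4, 5, 6, 7, 8, 9, 10, 11, 12, 13]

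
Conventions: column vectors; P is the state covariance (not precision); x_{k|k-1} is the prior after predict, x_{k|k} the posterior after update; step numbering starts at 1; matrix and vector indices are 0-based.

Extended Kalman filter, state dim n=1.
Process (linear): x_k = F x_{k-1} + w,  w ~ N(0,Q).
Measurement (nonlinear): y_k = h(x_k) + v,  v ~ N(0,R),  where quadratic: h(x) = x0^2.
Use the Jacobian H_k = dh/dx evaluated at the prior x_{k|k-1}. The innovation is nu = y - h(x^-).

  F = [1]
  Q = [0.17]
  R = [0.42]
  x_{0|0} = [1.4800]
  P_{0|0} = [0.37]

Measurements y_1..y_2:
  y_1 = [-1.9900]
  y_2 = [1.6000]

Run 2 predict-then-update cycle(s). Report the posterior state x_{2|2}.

x_post = [0.4562]

step 1: x^-=[1.4800]  P^-=[0.5400]  H_jac=[2.9600]  S=[5.1513]  K=[0.3103]  nu=[-4.1804]  x^+=[0.1829]  P^+=[0.0440]
step 2: x^-=[0.1829]  P^-=[0.2140]  H_jac=[0.3657]  S=[0.4486]  K=[0.1745]  nu=[1.5666]  x^+=[0.4562]  P^+=[0.2004]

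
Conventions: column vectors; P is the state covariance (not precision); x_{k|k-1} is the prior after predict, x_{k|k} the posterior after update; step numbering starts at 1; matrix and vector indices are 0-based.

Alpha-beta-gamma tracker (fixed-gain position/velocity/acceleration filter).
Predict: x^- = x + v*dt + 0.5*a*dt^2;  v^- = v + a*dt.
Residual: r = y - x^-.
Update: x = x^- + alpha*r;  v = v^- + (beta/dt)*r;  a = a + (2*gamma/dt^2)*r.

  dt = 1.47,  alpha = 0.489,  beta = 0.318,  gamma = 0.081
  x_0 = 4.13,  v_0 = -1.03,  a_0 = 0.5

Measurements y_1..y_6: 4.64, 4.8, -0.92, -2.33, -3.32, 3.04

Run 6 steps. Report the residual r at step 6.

step 1: x_pred=3.1561  r=1.4839  x^+=3.8817  v^+=0.0260  a^+=0.6112
step 2: x_pred=4.5804  r=0.2196  x^+=4.6878  v^+=0.9720  a^+=0.6277
step 3: x_pred=6.7949  r=-7.7149  x^+=3.0223  v^+=0.2258  a^+=0.0493
step 4: x_pred=3.4076  r=-5.7376  x^+=0.6019  v^+=-0.9428  a^+=-0.3808
step 5: x_pred=-1.1955  r=-2.1245  x^+=-2.2344  v^+=-1.9622  a^+=-0.5401
step 6: x_pred=-5.7023  r=8.7423  x^+=-1.4273  v^+=-0.8649  a^+=0.1153

resid = 8.7423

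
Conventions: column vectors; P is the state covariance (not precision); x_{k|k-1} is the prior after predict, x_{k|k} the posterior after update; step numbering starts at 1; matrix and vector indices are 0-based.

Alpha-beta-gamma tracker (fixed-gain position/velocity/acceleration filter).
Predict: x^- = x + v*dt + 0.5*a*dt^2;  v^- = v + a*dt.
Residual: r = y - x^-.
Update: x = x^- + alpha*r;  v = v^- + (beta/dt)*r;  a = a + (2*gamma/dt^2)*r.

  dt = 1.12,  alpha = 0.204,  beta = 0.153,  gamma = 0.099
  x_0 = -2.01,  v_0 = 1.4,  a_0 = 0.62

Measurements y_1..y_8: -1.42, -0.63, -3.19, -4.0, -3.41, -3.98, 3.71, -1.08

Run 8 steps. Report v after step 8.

step 1: x_pred=-0.0531  r=-1.3669  x^+=-0.3320  v^+=1.9077  a^+=0.4042
step 2: x_pred=2.0582  r=-2.6882  x^+=1.5098  v^+=1.9932  a^+=-0.0201
step 3: x_pred=3.7296  r=-6.9196  x^+=2.3180  v^+=1.0255  a^+=-1.1123
step 4: x_pred=2.7689  r=-6.7689  x^+=1.3880  v^+=-1.1450  a^+=-2.1807
step 5: x_pred=-1.2621  r=-2.1479  x^+=-1.7002  v^+=-3.8808  a^+=-2.5198
step 6: x_pred=-7.6271  r=3.6471  x^+=-6.8831  v^+=-6.2047  a^+=-1.9441
step 7: x_pred=-15.0517  r=18.7617  x^+=-11.2243  v^+=-5.8191  a^+=1.0173
step 8: x_pred=-17.1036  r=16.0236  x^+=-13.8348  v^+=-2.4907  a^+=3.5466

v_post = -2.4907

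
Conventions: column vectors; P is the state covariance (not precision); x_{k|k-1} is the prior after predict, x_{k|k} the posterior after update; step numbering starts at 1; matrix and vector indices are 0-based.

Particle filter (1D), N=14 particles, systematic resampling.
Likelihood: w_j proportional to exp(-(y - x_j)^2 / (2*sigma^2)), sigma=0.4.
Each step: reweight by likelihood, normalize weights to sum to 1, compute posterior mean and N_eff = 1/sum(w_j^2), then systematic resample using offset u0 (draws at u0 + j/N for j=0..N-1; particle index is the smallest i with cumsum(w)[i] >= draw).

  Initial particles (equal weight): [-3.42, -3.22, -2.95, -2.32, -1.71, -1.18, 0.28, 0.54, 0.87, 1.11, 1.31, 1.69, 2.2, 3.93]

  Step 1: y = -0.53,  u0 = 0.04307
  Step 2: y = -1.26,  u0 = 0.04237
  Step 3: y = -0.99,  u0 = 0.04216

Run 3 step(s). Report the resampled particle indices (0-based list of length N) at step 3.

step 1: w=[0.0000, 0.0000, 0.0000, 0.0001, 0.0294, 0.6082, 0.2931, 0.0636, 0.0050, 0.0005, 0.0001, 0.0000, 0.0000, 0.0000]  mean=-0.6468  Neff=2.1701  idx=[5, 5, 5, 5, 5, 5, 5, 5, 5, 6, 6, 6, 6, 7]
step 2: w=[0.1111, 0.1111, 0.1111, 0.1111, 0.1111, 0.1111, 0.1111, 0.1111, 0.1111, 0.0001, 0.0001, 0.0001, 0.0001, 0.0000]  mean=-1.1796  Neff=9.0050  idx=[0, 1, 1, 2, 2, 3, 4, 4, 5, 6, 6, 7, 8, 8]
step 3: w=[0.0714, 0.0714, 0.0714, 0.0714, 0.0714, 0.0714, 0.0714, 0.0714, 0.0714, 0.0714, 0.0714, 0.0714, 0.0714, 0.0714]  mean=-1.1800  Neff=14.0000  idx=[0, 1, 2, 3, 4, 5, 6, 7, 8, 9, 10, 11, 12, 13]

resampled_idx = [0, 1, 2, 3, 4, 5, 6, 7, 8, 9, 10, 11, 12, 13]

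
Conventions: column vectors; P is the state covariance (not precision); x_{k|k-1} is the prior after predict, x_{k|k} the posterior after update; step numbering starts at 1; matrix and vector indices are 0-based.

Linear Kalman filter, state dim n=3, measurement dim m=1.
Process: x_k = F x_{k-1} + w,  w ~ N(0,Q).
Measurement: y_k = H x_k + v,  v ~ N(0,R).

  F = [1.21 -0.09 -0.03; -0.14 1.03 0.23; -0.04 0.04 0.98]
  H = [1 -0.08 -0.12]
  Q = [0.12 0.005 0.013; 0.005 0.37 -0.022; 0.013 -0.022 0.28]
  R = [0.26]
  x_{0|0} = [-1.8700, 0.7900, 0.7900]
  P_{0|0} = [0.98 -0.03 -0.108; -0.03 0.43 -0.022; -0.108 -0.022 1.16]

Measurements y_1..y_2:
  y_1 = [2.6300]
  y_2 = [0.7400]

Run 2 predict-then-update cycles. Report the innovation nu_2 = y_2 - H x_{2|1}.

step 1: x^-=[-2.3575, 1.2572, 0.8806]  P^-=[1.5736 -0.2760 -0.1979; -0.2760 0.9119 0.2575; -0.1979 0.2575 1.4032]  S=[1.9562]  K=[0.8278; -0.1942; -0.1978]  nu=[5.1937]  x^+=[1.9420, 0.2487, -0.1465]  P^+=[0.2330 0.0384 0.1224; 0.0384 0.8382 0.1824; 0.1224 0.1824 1.3267]
step 2: x^-=[2.3319, -0.0495, -0.2113]  P^-=[0.4528 -0.0478 0.0907; -0.0478 1.4014 0.4789; 0.0907 0.4789 1.5604]  S=[0.7394]  K=[0.6029; -0.2940; -0.1825]  nu=[-1.6212]  x^+=[1.3544, 0.4271, 0.0845]  P^+=[0.1841 0.0833 0.1720; 0.0833 1.3375 0.4392; 0.1720 0.4392 1.5358]

innov = [-1.6212]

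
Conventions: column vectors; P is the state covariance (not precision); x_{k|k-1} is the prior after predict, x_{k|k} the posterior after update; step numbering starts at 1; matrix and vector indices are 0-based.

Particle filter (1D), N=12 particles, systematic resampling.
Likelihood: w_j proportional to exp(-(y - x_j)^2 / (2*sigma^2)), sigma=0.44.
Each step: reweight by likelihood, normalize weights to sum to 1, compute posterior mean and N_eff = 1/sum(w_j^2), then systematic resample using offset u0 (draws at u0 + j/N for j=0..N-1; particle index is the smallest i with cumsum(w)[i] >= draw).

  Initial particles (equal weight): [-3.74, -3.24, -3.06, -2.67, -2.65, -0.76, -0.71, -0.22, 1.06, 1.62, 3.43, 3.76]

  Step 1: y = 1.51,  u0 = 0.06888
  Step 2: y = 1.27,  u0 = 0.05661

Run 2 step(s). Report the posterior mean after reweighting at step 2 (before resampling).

post_mean = 1.4073

step 1: w=[0.0000, 0.0000, 0.0000, 0.0000, 0.0000, 0.0000, 0.0000, 0.0003, 0.3794, 0.6203, 0.0000, 0.0000]  mean=1.4071  Neff=1.8914  idx=[8, 8, 8, 8, 9, 9, 9, 9, 9, 9, 9, 9]
step 2: w=[0.0949, 0.0949, 0.0949, 0.0949, 0.0775, 0.0775, 0.0775, 0.0775, 0.0775, 0.0775, 0.0775, 0.0775]  mean=1.4073  Neff=11.8848  idx=[0, 1, 2, 3, 4, 5, 6, 7, 8, 9, 10, 11]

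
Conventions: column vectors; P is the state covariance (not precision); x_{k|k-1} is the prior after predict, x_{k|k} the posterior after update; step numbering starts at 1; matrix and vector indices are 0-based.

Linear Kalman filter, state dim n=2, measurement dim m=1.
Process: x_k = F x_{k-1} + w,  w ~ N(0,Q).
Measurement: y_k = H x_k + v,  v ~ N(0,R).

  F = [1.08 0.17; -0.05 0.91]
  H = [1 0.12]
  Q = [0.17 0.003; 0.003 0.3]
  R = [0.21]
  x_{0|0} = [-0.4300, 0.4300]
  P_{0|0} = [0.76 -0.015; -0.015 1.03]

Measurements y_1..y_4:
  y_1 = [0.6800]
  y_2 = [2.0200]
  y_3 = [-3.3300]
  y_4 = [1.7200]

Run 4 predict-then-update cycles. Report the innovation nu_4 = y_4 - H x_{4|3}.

step 1: x^-=[-0.3913, 0.4128]  P^-=[1.0807 0.1067; 0.1067 1.1562]  S=[1.3330]  K=[0.8204; 0.1841]  nu=[1.0218]  x^+=[0.4469, 0.6009]  P^+=[0.1836 -0.0947; -0.0947 1.1110]
step 2: x^-=[0.5848, 0.5245]  P^-=[0.3815 0.0727; 0.0727 1.2291]  S=[0.6267]  K=[0.6227; 0.3514]  nu=[1.3722]  x^+=[1.4394, 1.0067]  P^+=[0.1385 -0.0644; -0.0644 1.1517]
step 3: x^-=[1.7257, 0.8441]  P^-=[0.3412 0.1109; 0.1109 1.2599]  S=[0.5960]  K=[0.5948; 0.4398]  nu=[-5.1570]  x^+=[-1.3419, -1.4241]  P^+=[0.1303 -0.0450; -0.0450 1.1446]
step 4: x^-=[-1.6914, -1.2289]  P^-=[0.3386 0.1292; 0.1292 1.2523]  S=[0.5976]  K=[0.5925; 0.4677]  nu=[3.5588]  x^+=[0.4172, 0.4355]  P^+=[0.1288 -0.0364; -0.0364 1.1216]

innov = [3.5588]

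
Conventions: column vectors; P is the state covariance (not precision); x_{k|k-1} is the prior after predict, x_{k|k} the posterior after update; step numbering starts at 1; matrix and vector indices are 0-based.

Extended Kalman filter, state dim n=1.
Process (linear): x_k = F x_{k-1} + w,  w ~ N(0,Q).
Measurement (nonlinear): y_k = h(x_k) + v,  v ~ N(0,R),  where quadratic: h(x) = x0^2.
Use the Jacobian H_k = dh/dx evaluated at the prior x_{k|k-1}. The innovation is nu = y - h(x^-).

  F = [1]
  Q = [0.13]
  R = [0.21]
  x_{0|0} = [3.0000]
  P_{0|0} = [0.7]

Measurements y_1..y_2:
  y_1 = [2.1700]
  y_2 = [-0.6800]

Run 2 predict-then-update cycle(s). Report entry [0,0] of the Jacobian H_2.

step 1: x^-=[3.0000]  P^-=[0.8300]  H_jac=[6.0000]  S=[30.0900]  K=[0.1655]  nu=[-6.8300]  x^+=[1.8696]  P^+=[0.0058]
step 2: x^-=[1.8696]  P^-=[0.1358]  H_jac=[3.7392]  S=[2.1086]  K=[0.2408]  nu=[-4.1754]  x^+=[0.8642]  P^+=[0.0135]

H_jac[0,0] = 3.7392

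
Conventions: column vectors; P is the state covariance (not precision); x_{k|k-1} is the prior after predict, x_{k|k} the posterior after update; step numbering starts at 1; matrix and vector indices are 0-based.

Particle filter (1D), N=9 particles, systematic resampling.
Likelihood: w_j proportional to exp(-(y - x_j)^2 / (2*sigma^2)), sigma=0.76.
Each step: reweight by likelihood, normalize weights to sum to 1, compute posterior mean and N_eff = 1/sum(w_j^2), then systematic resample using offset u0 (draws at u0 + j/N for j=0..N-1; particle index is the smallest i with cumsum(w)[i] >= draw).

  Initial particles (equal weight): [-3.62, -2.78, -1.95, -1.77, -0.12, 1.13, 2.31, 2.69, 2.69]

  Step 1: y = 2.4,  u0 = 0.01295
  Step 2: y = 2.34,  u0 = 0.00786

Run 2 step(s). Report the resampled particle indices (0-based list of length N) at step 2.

resampled_idx = [0, 1, 2, 3, 4, 5, 6, 7, 8]

step 1: w=[0.0000, 0.0000, 0.0000, 0.0000, 0.0013, 0.0797, 0.3199, 0.2995, 0.2995]  mean=2.4403  Neff=3.4708  idx=[5, 6, 6, 6, 7, 7, 7, 8, 8]
step 2: w=[0.0362, 0.1285, 0.1285, 0.1285, 0.1157, 0.1157, 0.1157, 0.1157, 0.1157]  mean=2.4870  Neff=8.4939  idx=[0, 1, 2, 3, 4, 5, 6, 7, 8]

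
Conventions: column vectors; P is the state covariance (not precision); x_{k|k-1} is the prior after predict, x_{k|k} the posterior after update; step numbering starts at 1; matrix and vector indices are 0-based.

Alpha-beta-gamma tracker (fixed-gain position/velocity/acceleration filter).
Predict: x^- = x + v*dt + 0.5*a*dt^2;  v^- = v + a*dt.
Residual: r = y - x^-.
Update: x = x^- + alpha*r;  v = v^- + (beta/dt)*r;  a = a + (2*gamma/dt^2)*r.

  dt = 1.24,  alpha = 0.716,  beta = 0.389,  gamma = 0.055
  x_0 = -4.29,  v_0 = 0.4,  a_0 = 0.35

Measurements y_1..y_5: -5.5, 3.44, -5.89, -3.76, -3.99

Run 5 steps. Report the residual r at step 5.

step 1: x_pred=-3.5249  r=-1.9751  x^+=-4.9391  v^+=0.2144  a^+=0.2087
step 2: x_pred=-4.5128  r=7.9528  x^+=1.1814  v^+=2.9681  a^+=0.7776
step 3: x_pred=5.4596  r=-11.3496  x^+=-2.6667  v^+=0.3718  a^+=-0.0343
step 4: x_pred=-2.2320  r=-1.5280  x^+=-3.3260  v^+=-0.1501  a^+=-0.1436
step 5: x_pred=-3.6225  r=-0.3675  x^+=-3.8856  v^+=-0.4434  a^+=-0.1699

resid = -0.3675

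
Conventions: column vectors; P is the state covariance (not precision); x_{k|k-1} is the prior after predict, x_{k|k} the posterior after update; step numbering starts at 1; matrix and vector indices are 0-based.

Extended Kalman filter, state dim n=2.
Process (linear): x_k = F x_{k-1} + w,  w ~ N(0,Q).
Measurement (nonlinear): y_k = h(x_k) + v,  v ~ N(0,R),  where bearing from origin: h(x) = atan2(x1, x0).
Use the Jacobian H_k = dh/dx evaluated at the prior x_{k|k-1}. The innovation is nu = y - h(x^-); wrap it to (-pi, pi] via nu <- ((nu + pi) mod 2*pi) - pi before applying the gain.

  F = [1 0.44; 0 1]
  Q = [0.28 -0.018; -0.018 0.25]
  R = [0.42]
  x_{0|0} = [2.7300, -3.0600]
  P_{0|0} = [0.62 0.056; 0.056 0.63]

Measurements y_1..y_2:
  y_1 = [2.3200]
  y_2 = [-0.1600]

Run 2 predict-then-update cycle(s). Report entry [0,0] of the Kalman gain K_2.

step 1: x^-=[1.3836, -3.0600]  P^-=[1.0712 0.3152; 0.3152 0.8800]  H_jac=[0.2713 0.1227]  S=[0.5331]  K=[0.6178; 0.3629]  nu=[-2.8170]  x^+=[-0.3567, -4.0824]  P^+=[0.8678 0.1957; 0.1957 0.8098]
step 2: x^-=[-2.1529, -4.0824]  P^-=[1.4768 0.5340; 0.5340 1.0598]  H_jac=[0.1917 -0.1011]  S=[0.4644]  K=[0.4932; -0.0103]  nu=[1.8961]  x^+=[-1.2177, -4.1019]  P^+=[1.3638 0.5363; 0.5363 1.0597]

K[0,0] = 0.4932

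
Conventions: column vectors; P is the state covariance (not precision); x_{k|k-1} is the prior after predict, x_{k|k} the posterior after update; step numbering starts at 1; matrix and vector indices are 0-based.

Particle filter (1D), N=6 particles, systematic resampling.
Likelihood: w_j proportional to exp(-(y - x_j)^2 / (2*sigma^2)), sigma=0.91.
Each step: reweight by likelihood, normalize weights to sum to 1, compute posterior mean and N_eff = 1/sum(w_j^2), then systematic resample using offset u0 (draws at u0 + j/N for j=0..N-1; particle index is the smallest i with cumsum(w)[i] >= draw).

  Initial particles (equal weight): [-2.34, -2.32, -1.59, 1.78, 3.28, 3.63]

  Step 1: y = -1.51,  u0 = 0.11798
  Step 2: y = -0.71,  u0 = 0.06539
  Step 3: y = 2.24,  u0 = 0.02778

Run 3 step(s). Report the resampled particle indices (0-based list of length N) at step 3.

resampled_idx = [2, 2, 3, 4, 4, 5]

step 1: w=[0.2831, 0.2888, 0.4275, 0.0006, 0.0000, 0.0000]  mean=-2.0110  Neff=2.8877  idx=[0, 1, 1, 2, 2, 2]
step 2: w=[0.0805, 0.0837, 0.0837, 0.2507, 0.2507, 0.2507]  mean=-1.7725  Neff=4.7829  idx=[0, 2, 3, 4, 4, 5]
step 3: w=[0.0055, 0.0061, 0.2471, 0.2471, 0.2471, 0.2471]  mean=-1.5986  Neff=4.0933  idx=[2, 2, 3, 4, 4, 5]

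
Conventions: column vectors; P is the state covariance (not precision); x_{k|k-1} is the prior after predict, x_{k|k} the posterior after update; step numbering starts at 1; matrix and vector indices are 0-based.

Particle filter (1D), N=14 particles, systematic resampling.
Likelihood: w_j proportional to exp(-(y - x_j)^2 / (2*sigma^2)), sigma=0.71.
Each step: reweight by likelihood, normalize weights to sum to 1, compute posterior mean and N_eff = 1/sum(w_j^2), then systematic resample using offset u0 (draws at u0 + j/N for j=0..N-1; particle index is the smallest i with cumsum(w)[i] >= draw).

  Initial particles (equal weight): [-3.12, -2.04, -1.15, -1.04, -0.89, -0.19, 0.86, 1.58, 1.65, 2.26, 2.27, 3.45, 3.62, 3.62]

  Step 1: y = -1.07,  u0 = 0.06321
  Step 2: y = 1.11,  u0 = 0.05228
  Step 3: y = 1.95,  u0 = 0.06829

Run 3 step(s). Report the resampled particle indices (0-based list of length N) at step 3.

step 1: w=[0.0040, 0.1019, 0.2574, 0.2588, 0.2509, 0.1202, 0.0064, 0.0002, 0.0002, 0.0000, 0.0000, 0.0000, 0.0000, 0.0000]  mean=-1.0254  Neff=4.5238  idx=[1, 2, 2, 2, 2, 3, 3, 3, 4, 4, 4, 4, 5, 5]
step 2: w=[0.0001, 0.0125, 0.0125, 0.0125, 0.0125, 0.0202, 0.0202, 0.0202, 0.0374, 0.0374, 0.0374, 0.0374, 0.3699, 0.3699]  mean=-0.3943  Neff=3.5574  idx=[5, 8, 10, 12, 12, 12, 12, 12, 12, 13, 13, 13, 13, 13]
step 3: w=[0.0012, 0.0028, 0.0028, 0.0903, 0.0903, 0.0903, 0.0903, 0.0903, 0.0903, 0.0903, 0.0903, 0.0903, 0.0903, 0.0903]  mean=-0.1950  Neff=11.1508  idx=[3, 4, 5, 6, 6, 7, 8, 9, 10, 10, 11, 12, 13, 13]

resampled_idx = [3, 4, 5, 6, 6, 7, 8, 9, 10, 10, 11, 12, 13, 13]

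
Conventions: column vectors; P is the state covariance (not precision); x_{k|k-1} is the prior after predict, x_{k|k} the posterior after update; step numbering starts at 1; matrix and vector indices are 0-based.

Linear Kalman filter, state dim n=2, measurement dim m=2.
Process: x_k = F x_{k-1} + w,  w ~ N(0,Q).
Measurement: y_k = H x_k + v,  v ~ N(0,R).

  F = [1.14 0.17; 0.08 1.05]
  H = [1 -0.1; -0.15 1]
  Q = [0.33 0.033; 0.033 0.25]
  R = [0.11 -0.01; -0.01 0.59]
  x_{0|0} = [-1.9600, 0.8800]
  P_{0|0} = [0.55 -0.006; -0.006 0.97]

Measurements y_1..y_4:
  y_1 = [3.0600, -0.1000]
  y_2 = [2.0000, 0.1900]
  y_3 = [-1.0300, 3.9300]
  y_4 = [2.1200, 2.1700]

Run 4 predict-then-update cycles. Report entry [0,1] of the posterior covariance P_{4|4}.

P_post[0,1] = 0.0410

step 1: x^-=[-2.0848, 0.7672]  P^-=[1.0705 0.2490; 0.2490 1.3219]  S=[1.1439 -0.0500; -0.0500 1.8613]  K=[0.9172 0.0722; 0.1325 0.6937]  nu=[5.2215, -1.1799]  x^+=[2.6193, 0.6403]  P^+=[0.1051 0.0492; 0.0492 0.4153]
step 2: x^-=[3.0948, 0.8819]  P^-=[0.4976 0.1762; 0.1762 0.7168]  S=[0.5796 0.0226; 0.0226 1.2652]  K=[0.8257 0.0656; 0.1593 0.5429]  nu=[-1.0066, -0.2277]  x^+=[2.2487, 0.5980]  P^+=[0.0946 0.0446; 0.0446 0.3254]
step 3: x^-=[2.6652, 0.8078]  P^-=[0.4797 0.1537; 0.1537 0.6168]  S=[0.5651 0.0124; 0.0124 1.1715]  K=[0.8203 0.0611; 0.1518 0.5052]  nu=[-3.6144, 3.5220]  x^+=[-0.0844, 2.0385]  P^+=[0.0938 0.0419; 0.0419 0.3029]
step 4: x^-=[0.2503, 2.1337]  P^-=[0.4769 0.1464; 0.1464 0.5916]  S=[0.5636 0.0079; 0.0079 1.1484]  K=[0.8195 0.0595; 0.1479 0.4950]  nu=[2.0830, 0.0738]  x^+=[1.9617, 2.4782]  P^+=[0.0936 0.0410; 0.0410 0.2967]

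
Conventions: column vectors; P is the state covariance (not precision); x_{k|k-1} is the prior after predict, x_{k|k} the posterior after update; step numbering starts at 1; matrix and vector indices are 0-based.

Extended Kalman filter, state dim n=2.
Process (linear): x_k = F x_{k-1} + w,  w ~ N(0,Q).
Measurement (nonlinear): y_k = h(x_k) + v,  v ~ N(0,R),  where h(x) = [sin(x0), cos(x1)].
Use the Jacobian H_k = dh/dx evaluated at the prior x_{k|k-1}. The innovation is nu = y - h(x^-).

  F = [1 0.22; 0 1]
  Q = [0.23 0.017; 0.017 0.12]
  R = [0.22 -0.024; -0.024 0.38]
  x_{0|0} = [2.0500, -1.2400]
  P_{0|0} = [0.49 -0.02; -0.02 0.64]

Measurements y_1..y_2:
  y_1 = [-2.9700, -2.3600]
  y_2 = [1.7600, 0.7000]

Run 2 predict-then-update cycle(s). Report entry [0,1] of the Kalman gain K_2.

K[0,1] = -0.0522

step 1: x^-=[1.7772, -1.2400]  P^-=[0.7422 0.1378; 0.1378 0.7600]  H_jac=[-0.2049 0.0000; 0.0000 0.9458]  S=[0.2512 -0.0507; -0.0507 1.0598]  K=[-0.5864 0.0949; 0.0247 0.6794]  nu=[-3.9488, -2.6848]  x^+=[3.8380, -3.1617]  P^+=[0.6406 0.0530; 0.0530 0.2723]
step 2: x^-=[3.1424, -3.1617]  P^-=[0.9071 0.1299; 0.1299 0.3923]  H_jac=[-1.0000 0.0000; 0.0000 -0.0201]  S=[1.1271 -0.0214; -0.0214 0.3802]  K=[-0.8058 -0.0522; -0.1158 -0.0273]  nu=[1.7608, 1.6998]  x^+=[1.6348, -3.4120]  P^+=[0.1760 0.0248; 0.0248 0.3771]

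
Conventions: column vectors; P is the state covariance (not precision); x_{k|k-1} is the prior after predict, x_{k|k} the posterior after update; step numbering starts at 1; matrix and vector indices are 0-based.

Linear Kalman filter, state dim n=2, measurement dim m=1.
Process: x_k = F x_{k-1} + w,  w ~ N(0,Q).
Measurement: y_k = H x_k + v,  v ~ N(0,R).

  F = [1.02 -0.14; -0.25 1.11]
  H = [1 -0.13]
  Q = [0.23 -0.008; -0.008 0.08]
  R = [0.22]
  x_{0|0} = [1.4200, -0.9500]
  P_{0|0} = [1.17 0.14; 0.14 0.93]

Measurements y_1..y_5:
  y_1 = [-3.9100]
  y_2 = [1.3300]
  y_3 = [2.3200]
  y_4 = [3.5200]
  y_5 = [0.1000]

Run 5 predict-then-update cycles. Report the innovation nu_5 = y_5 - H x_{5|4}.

innov = [-3.7002]

step 1: x^-=[1.5814, -1.4095]  P^-=[1.4255 -0.2875; -0.2875 1.2213]  S=[1.7409]  K=[0.8403; -0.2563]  nu=[-5.6746]  x^+=[-3.1870, 0.0450]  P^+=[0.1962 0.0875; 0.0875 1.1069]
step 2: x^-=[-3.2571, 0.8467]  P^-=[0.4309 -0.1279; -0.1279 1.4075]  S=[0.7079]  K=[0.6321; -0.4392]  nu=[4.6972]  x^+=[-0.2878, -1.2161]  P^+=[0.1480 0.0686; 0.0686 1.2710]
step 3: x^-=[-0.1233, -1.2779]  P^-=[0.3893 -0.1632; -0.1632 1.6171]  S=[0.6790]  K=[0.6045; -0.5499]  nu=[2.2772]  x^+=[1.2533, -2.5301]  P^+=[0.1411 0.0626; 0.0626 1.4118]
step 4: x^-=[1.6326, -3.1217]  P^-=[0.3866 -0.1904; -0.1904 1.7936]  S=[0.6864]  K=[0.5993; -0.6170]  nu=[1.4816]  x^+=[2.5205, -4.0359]  P^+=[0.1401 0.0635; 0.0635 1.5323]
step 5: x^-=[3.1359, -5.1099]  P^-=[0.3877 -0.2078; -0.2078 1.9415]  S=[0.6945]  K=[0.5971; -0.6626]  nu=[-3.7002]  x^+=[0.9266, -2.6582]  P^+=[0.1401 0.0670; 0.0670 1.6366]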